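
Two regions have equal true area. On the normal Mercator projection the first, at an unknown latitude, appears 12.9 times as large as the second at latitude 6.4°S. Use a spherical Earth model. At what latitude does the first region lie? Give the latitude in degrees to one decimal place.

73.9°

On Mercator, (apparent₁)/(apparent₂) = sec²φ₁ / sec²φ₂ when true areas are equal.
cos²φ₂ / cos²φ₁ = 12.9  ⇒  cos φ₁ = cos 6.4° / √12.9 = 0.9938/3.592 = 0.2767.
φ₁ = arccos(0.2767) ≈ 73.9°.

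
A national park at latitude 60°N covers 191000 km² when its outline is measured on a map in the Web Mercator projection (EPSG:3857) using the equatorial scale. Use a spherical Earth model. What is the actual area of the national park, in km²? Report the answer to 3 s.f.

For Mercator, h = k = sec φ (a conformal cylindrical projection has a single point scale, 1/cos φ).
Areal scale = k² = sec²φ = 1/cos²(60°) = 1/0.5000² = 4.000.
True area = apparent / (areal scale) = 191000 / 4.000 ≈ 47800 km².

47800 km²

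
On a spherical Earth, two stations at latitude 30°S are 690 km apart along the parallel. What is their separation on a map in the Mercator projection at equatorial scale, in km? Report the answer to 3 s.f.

797 km

Mercator is conformal, so the point scale is isotropic: h = k = sec φ = 1/cos φ.
Along the parallel, k = sec 30° = 1/0.8660 = 1.155.
Map distance = 690 × 1.155 ≈ 797 km.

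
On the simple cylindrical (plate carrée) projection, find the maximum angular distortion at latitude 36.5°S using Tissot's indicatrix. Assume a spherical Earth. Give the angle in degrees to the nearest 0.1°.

12.5°

Plate carrée maps x = Rλ, y = Rφ. The meridian scale is h = 1 and the parallel scale is k = 1/cos φ = sec φ.
At 36.5°: h = 1.000, k = 1.244; principal scales a = 1.244, b = 1.000.
sin(ω/2) = (a − b)/(a + b) = 0.2440/2.244 = 0.1087, so ω = 2 arcsin(0.1087) ≈ 12.5°.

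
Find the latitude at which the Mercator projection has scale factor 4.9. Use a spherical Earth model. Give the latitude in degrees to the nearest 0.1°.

78.2°

Mercator scale is k = sec φ = 1/cos φ.
1/cos φ = 4.9  ⇒  cos φ = 0.2041  ⇒  φ = arccos(0.2041) ≈ 78.2°.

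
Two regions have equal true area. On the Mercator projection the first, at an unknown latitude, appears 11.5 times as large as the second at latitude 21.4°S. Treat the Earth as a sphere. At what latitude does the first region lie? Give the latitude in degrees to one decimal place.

74.1°

On Mercator, (apparent₁)/(apparent₂) = sec²φ₁ / sec²φ₂ when true areas are equal.
cos²φ₂ / cos²φ₁ = 11.5  ⇒  cos φ₁ = cos 21.4° / √11.5 = 0.9311/3.391 = 0.2746.
φ₁ = arccos(0.2746) ≈ 74.1°.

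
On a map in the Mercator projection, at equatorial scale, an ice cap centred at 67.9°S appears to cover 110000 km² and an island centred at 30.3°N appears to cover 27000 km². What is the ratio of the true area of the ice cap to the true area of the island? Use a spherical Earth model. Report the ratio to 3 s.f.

0.774

Mercator's areal exaggeration is sec²φ; hence true area = (apparent area) · cos²φ.
True area of ice cap: 110000 × cos²(67.9°) = 110000 × 0.1415 = 15570 km².
True area of island: 27000 × cos²(30.3°) = 27000 × 0.7455 = 20130 km².
Ratio = 15570 / 20130 ≈ 0.774.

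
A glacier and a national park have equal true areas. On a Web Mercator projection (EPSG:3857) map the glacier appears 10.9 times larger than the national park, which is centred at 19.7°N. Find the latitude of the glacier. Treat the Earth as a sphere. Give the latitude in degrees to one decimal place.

73.4°

Mercator areal scale is sec²φ, so apparent-area ratio = sec²φ₁ / sec²φ₂ = cos²φ₂ / cos²φ₁.
cos²φ₂ / cos²φ₁ = 10.9  ⇒  cos φ₁ = cos 19.7° / √10.9 = 0.9415/3.302 = 0.2852.
φ₁ = arccos(0.2852) ≈ 73.4°.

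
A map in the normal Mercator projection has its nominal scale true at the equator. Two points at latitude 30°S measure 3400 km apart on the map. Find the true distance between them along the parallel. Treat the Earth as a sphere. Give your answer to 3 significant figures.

The Mercator projection is conformal; its linear scale factor is the same in every direction and equals sec φ = 1/cos φ.
Along the parallel at 30°, map distances are exaggerated by k = sec 30° = 1.155.
True distance = 3400 / 1.155 = 3400 × cos 30° ≈ 2940 km.

2940 km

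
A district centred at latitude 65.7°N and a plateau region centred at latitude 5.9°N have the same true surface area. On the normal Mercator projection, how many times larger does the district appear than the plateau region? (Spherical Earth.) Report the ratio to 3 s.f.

5.84

Mercator is conformal with k = sec φ, so areal scale = k² = sec²φ.
At 65.7°: sec²(65.7°) = 1/0.4115² = 5.905.
At 5.9°: sec²(5.9°) = 1/0.9947² = 1.011.
Ratio = 5.905/1.011 = cos²(5.9°)/cos²(65.7°) ≈ 5.84.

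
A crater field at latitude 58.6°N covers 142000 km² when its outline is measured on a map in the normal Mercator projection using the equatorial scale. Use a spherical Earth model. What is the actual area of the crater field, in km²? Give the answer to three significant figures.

The Mercator projection is conformal; its linear scale factor is the same in every direction and equals sec φ = 1/cos φ.
Areal scale = k² = sec²φ = 1/cos²(58.6°) = 1/0.5210² = 3.684.
True area = apparent / (areal scale) = 142000 / 3.684 ≈ 38500 km².

38500 km²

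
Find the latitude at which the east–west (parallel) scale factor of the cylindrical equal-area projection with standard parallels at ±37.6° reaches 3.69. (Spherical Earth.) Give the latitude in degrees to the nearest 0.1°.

A cylindrical equal-area projection with standard parallel φ₀ has meridian scale h = cos φ / cos φ₀ and parallel scale k = cos φ₀ / cos φ (so areas are preserved, h·k = 1).
k = cos φ₀ / cos φ = 3.69  ⇒  cos φ = cos 37.6° / 3.69 = 0.2147.
φ = arccos(0.2147) ≈ 77.6°.

77.6°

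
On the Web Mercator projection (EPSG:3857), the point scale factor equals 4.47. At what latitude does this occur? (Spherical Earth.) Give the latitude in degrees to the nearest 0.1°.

Mercator scale is k = sec φ = 1/cos φ.
1/cos φ = 4.47  ⇒  cos φ = 0.2237  ⇒  φ = arccos(0.2237) ≈ 77.1°.

77.1°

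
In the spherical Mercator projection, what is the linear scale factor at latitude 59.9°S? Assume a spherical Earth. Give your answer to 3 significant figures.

Mercator is conformal, so the point scale is isotropic: h = k = sec φ = 1/cos φ.
k = 1/cos 59.9° = 1/0.5015 = 1.994.

1.99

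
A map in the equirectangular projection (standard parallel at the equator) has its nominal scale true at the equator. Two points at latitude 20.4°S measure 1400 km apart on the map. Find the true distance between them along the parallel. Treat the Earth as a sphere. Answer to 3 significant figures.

In the plate carrée (x = Rλ, y = Rφ), meridians are true-scale (h = 1) and parallels are stretched by k = sec φ.
Along the parallel at 20.4°, map distances are exaggerated by k = sec 20.4° = 1.067.
True distance = 1400 / 1.067 = 1400 × cos 20.4° ≈ 1310 km.

1310 km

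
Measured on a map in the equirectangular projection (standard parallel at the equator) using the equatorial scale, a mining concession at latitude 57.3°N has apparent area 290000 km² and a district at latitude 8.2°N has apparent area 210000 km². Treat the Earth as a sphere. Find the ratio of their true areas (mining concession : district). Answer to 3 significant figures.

0.754

Plate carrée has h = 1 and k = sec φ, giving areal scale sec φ; true area = (apparent area) · cos φ.
True area of mining concession: 290000 × cos(57.3°) = 290000 × 0.5402 = 156700 km².
True area of district: 210000 × cos(8.2°) = 210000 × 0.9898 = 207900 km².
Ratio = 156700 / 207900 ≈ 0.754.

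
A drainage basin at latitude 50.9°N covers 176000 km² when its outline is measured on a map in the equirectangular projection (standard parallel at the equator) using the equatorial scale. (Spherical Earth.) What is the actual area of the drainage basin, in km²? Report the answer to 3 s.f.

For the equirectangular projection with φ₀ = 0 (plate carrée), h = 1 along meridians and k = sec φ along parallels.
Areal scale = h·k = 1 × sec φ; at 50.9°, h = 1.000, k = 1.586, so h·k = 1.586.
True area = apparent / (areal scale) = 176000 / 1.586 ≈ 111000 km².

111000 km²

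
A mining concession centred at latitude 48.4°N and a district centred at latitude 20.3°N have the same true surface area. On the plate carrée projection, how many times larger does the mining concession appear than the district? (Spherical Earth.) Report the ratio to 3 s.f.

1.41

For the equirectangular projection with φ₀ = 0 (plate carrée), h = 1 along meridians and k = sec φ along parallels.
Areal scale at 48.4°: h·k = 1.000 × 1.506 = 1.506.
Areal scale at 20.3°: h·k = 1.000 × 1.066 = 1.066.
Ratio = 1.506/1.066 ≈ 1.41.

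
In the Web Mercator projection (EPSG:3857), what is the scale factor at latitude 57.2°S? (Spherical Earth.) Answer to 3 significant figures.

1.85

The Mercator projection is conformal; its linear scale factor is the same in every direction and equals sec φ = 1/cos φ.
k = 1/cos 57.2° = 1/0.5417 = 1.846.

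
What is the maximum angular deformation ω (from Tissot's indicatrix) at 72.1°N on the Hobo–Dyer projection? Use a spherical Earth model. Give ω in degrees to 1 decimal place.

Hobo–Dyer is a cylindrical equal-area projection with standard parallels at ±37.5°. For cylindrical equal-area with standard parallel φ₀, h = cos φ / cos φ₀ and k = cos φ₀ / cos φ, so h·k = 1.
At 72.1°: h = 0.3874, k = 2.581; principal scales a = 2.581, b = 0.3874.
sin(ω/2) = (a − b)/(a + b) = 2.194/2.969 = 0.7390, so ω = 2 arcsin(0.7390) ≈ 95.3°.

95.3°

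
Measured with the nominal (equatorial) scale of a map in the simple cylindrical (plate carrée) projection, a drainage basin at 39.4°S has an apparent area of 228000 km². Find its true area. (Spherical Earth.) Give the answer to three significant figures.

176000 km²

Plate carrée maps x = Rλ, y = Rφ. The meridian scale is h = 1 and the parallel scale is k = 1/cos φ = sec φ.
Areal scale = h·k = 1 × sec φ; at 39.4°, h = 1.000, k = 1.294, so h·k = 1.294.
True area = apparent / (areal scale) = 228000 / 1.294 ≈ 176000 km².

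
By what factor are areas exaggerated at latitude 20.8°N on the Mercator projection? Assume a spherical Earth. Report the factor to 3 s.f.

1.14

The Mercator projection is conformal; its linear scale factor is the same in every direction and equals sec φ = 1/cos φ.
Areal scale = k² = sec²φ = 1/cos²(20.8°) = 1/0.9348² = 1.144.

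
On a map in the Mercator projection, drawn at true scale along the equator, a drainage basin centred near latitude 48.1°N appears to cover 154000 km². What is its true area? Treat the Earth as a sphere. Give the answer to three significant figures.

For Mercator, h = k = sec φ (a conformal cylindrical projection has a single point scale, 1/cos φ).
Areal scale = k² = sec²φ = 1/cos²(48.1°) = 1/0.6678² = 2.242.
True area = apparent / (areal scale) = 154000 / 2.242 ≈ 68700 km².

68700 km²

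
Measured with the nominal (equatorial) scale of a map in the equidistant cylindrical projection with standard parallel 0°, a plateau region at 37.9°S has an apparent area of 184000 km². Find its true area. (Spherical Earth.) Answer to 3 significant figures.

In the plate carrée (x = Rλ, y = Rφ), meridians are true-scale (h = 1) and parallels are stretched by k = sec φ.
Areal scale = h·k = 1 × sec φ; at 37.9°, h = 1.000, k = 1.267, so h·k = 1.267.
True area = apparent / (areal scale) = 184000 / 1.267 ≈ 145000 km².

145000 km²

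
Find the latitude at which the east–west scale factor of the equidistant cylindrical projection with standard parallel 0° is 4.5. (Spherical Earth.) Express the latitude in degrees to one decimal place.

77.2°

Plate carrée: h = 1, k = sec φ along parallels.
sec φ = 4.5  ⇒  cos φ = 0.2222  ⇒  φ ≈ 77.2°.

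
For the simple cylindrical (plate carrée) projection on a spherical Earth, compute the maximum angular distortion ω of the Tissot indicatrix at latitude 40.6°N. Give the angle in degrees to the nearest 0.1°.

Plate carrée maps x = Rλ, y = Rφ. The meridian scale is h = 1 and the parallel scale is k = 1/cos φ = sec φ.
At 40.6°: h = 1.000, k = 1.317; principal scales a = 1.317, b = 1.000.
sin(ω/2) = (a − b)/(a + b) = 0.3171/2.317 = 0.1368, so ω = 2 arcsin(0.1368) ≈ 15.7°.

15.7°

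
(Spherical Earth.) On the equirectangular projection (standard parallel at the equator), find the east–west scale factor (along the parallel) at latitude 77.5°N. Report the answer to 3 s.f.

Plate carrée maps x = Rλ, y = Rφ. The meridian scale is h = 1 and the parallel scale is k = 1/cos φ = sec φ.
k = 1/cos 77.5° = 1/0.2164 = 4.620.

4.62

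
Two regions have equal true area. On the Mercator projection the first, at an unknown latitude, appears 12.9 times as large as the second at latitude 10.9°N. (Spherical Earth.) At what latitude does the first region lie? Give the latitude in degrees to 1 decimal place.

74.1°

For equal true areas on Mercator, apparent areas scale as sec²φ, so the ratio is cos²φ₂ / cos²φ₁.
cos²φ₂ / cos²φ₁ = 12.9  ⇒  cos φ₁ = cos 10.9° / √12.9 = 0.9820/3.592 = 0.2734.
φ₁ = arccos(0.2734) ≈ 74.1°.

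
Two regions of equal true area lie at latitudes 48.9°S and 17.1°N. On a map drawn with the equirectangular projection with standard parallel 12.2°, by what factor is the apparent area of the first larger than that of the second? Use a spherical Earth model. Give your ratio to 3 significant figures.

In the equirectangular projection with standard parallel φ₀ = 12.2° (x = Rλ cos φ₀, y = Rφ), meridians are true-scale (h = 1) and the parallel scale is k = cos φ₀ / cos φ.
Areal scale at 48.9°: h·k = 1.000 × 1.487 = 1.487.
Areal scale at 17.1°: h·k = 1.000 × 1.023 = 1.023.
Ratio = 1.487/1.023 ≈ 1.45.

1.45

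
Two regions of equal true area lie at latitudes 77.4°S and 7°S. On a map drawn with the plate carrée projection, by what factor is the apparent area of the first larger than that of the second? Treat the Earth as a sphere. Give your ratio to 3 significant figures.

4.55

In the plate carrée (x = Rλ, y = Rφ), meridians are true-scale (h = 1) and parallels are stretched by k = sec φ.
Areal scale at 77.4°: h·k = 1.000 × 4.584 = 4.584.
Areal scale at 7°: h·k = 1.000 × 1.008 = 1.008.
Ratio = 4.584/1.008 ≈ 4.55.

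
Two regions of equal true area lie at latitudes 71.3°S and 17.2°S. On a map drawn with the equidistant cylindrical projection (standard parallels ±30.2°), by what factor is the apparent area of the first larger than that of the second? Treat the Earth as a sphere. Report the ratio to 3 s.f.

In the equirectangular projection with standard parallel φ₀ = 30.2° (x = Rλ cos φ₀, y = Rφ), meridians are true-scale (h = 1) and the parallel scale is k = cos φ₀ / cos φ.
Areal scale at 71.3°: h·k = 1.000 × 2.696 = 2.696.
Areal scale at 17.2°: h·k = 1.000 × 0.9047 = 0.9047.
Ratio = 2.696/0.9047 ≈ 2.98.

2.98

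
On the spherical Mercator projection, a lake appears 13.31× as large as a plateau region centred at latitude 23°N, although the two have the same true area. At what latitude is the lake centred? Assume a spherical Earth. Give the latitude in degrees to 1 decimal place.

On Mercator, (apparent₁)/(apparent₂) = sec²φ₁ / sec²φ₂ when true areas are equal.
cos²φ₂ / cos²φ₁ = 13.31  ⇒  cos φ₁ = cos 23° / √13.31 = 0.9205/3.648 = 0.2523.
φ₁ = arccos(0.2523) ≈ 75.4°.

75.4°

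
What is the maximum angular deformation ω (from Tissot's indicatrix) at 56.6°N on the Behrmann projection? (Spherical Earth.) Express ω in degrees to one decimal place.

The Behrmann projection is cylindrical equal-area with φ₀ = 30°. A cylindrical equal-area projection with standard parallel φ₀ has meridian scale h = cos φ / cos φ₀ and parallel scale k = cos φ₀ / cos φ (so areas are preserved, h·k = 1).
At 56.6°: h = 0.6356, k = 1.573; principal scales a = 1.573, b = 0.6356.
sin(ω/2) = (a − b)/(a + b) = 0.9376/2.209 = 0.4245, so ω = 2 arcsin(0.4245) ≈ 50.2°.

50.2°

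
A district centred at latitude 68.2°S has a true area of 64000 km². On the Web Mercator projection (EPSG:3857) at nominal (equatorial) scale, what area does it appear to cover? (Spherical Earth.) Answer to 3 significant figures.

Mercator is conformal, so the point scale is isotropic: h = k = sec φ = 1/cos φ.
Areal scale = k² = sec²φ = 1/cos²(68.2°) = 1/0.3714² = 7.251.
Apparent area = 64000 × 7.251 ≈ 464000 km².

464000 km²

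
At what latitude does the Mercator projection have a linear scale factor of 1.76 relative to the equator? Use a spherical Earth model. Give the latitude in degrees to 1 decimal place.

55.4°

Mercator scale is k = sec φ = 1/cos φ.
1/cos φ = 1.76  ⇒  cos φ = 0.5682  ⇒  φ = arccos(0.5682) ≈ 55.4°.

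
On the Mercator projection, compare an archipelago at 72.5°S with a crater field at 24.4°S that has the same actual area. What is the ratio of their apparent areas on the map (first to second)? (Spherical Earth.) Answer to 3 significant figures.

Mercator is conformal with k = sec φ, so areal scale = k² = sec²φ.
At 72.5°: sec²(72.5°) = 1/0.3007² = 11.06.
At 24.4°: sec²(24.4°) = 1/0.9107² = 1.206.
Ratio = 11.06/1.206 = cos²(24.4°)/cos²(72.5°) ≈ 9.17.

9.17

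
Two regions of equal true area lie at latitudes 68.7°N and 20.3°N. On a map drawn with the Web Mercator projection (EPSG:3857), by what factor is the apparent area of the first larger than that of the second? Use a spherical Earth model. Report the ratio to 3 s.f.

6.67

Mercator is conformal with k = sec φ, so areal scale = k² = sec²φ.
At 68.7°: sec²(68.7°) = 1/0.3633² = 7.579.
At 20.3°: sec²(20.3°) = 1/0.9379² = 1.137.
Ratio = 7.579/1.137 = cos²(20.3°)/cos²(68.7°) ≈ 6.67.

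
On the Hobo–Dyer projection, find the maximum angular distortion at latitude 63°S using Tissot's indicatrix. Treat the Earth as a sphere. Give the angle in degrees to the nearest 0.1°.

The Hobo–Dyer projection is cylindrical equal-area with φ₀ = 37.5°. Cylindrical equal-area (φ₀ = 37.5°): h = cos φ / cos 37.5° along meridians, k = cos 37.5° / cos φ along parallels; h·k = 1.
At 63°: h = 0.5722, k = 1.748; principal scales a = 1.748, b = 0.5722.
sin(ω/2) = (a − b)/(a + b) = 1.175/2.320 = 0.5066, so ω = 2 arcsin(0.5066) ≈ 60.9°.

60.9°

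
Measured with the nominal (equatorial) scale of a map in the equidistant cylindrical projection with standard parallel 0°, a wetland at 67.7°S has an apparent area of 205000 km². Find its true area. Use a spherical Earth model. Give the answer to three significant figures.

77800 km²

For the equirectangular projection with φ₀ = 0 (plate carrée), h = 1 along meridians and k = sec φ along parallels.
Areal scale = h·k = 1 × sec φ; at 67.7°, h = 1.000, k = 2.635, so h·k = 2.635.
True area = apparent / (areal scale) = 205000 / 2.635 ≈ 77800 km².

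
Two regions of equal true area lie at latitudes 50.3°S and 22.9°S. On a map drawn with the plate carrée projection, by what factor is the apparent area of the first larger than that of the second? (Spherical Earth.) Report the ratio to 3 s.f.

1.44

For the equirectangular projection with φ₀ = 0 (plate carrée), h = 1 along meridians and k = sec φ along parallels.
Areal scale at 50.3°: h·k = 1.000 × 1.566 = 1.566.
Areal scale at 22.9°: h·k = 1.000 × 1.086 = 1.086.
Ratio = 1.566/1.086 ≈ 1.44.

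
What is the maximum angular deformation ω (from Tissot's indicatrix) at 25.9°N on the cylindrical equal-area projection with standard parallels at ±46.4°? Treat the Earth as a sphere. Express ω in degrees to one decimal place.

A cylindrical equal-area projection with standard parallel φ₀ has meridian scale h = cos φ / cos φ₀ and parallel scale k = cos φ₀ / cos φ (so areas are preserved, h·k = 1).
At 25.9°: h = 1.304, k = 0.7666; principal scales a = 1.304, b = 0.7666.
sin(ω/2) = (a − b)/(a + b) = 0.5378/2.071 = 0.2597, so ω = 2 arcsin(0.2597) ≈ 30.1°.

30.1°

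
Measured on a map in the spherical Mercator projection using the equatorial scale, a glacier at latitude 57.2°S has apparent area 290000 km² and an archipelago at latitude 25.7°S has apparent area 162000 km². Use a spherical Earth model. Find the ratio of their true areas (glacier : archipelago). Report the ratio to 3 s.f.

0.647

Since Mercator area scale is 1/cos²φ, the true area equals the apparent area multiplied by cos²φ.
True area of glacier: 290000 × cos²(57.2°) = 290000 × 0.2934 = 85100 km².
True area of archipelago: 162000 × cos²(25.7°) = 162000 × 0.8119 = 131500 km².
Ratio = 85100 / 131500 ≈ 0.647.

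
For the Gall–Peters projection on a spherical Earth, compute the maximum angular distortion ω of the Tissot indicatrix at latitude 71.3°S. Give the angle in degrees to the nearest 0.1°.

The Gall–Peters projection is cylindrical equal-area with φ₀ = 45°. A cylindrical equal-area projection with standard parallel φ₀ has meridian scale h = cos φ / cos φ₀ and parallel scale k = cos φ₀ / cos φ (so areas are preserved, h·k = 1).
At 71.3°: h = 0.4534, k = 2.205; principal scales a = 2.205, b = 0.4534.
sin(ω/2) = (a − b)/(a + b) = 1.752/2.659 = 0.6589, so ω = 2 arcsin(0.6589) ≈ 82.4°.

82.4°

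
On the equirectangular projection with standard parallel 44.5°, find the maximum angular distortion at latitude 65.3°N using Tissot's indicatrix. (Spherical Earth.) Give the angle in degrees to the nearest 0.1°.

In the equirectangular projection with standard parallel φ₀ = 44.5° (x = Rλ cos φ₀, y = Rφ), meridians are true-scale (h = 1) and the parallel scale is k = cos φ₀ / cos φ.
At 65.3°: h = 1.000, k = 1.707; principal scales a = 1.707, b = 1.000.
sin(ω/2) = (a − b)/(a + b) = 0.7069/2.707 = 0.2611, so ω = 2 arcsin(0.2611) ≈ 30.3°.

30.3°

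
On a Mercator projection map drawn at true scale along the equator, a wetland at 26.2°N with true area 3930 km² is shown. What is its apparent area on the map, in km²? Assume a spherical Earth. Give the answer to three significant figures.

4880 km²

The Mercator projection is conformal; its linear scale factor is the same in every direction and equals sec φ = 1/cos φ.
Areal scale = k² = sec²φ = 1/cos²(26.2°) = 1/0.8973² = 1.242.
Apparent area = 3930 × 1.242 ≈ 4880 km².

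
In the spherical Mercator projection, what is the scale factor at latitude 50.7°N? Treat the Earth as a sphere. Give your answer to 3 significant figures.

For Mercator, h = k = sec φ (a conformal cylindrical projection has a single point scale, 1/cos φ).
k = 1/cos 50.7° = 1/0.6334 = 1.579.

1.58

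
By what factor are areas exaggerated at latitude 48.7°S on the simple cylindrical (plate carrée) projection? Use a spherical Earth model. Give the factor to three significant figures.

1.52

In the plate carrée (x = Rλ, y = Rφ), meridians are true-scale (h = 1) and parallels are stretched by k = sec φ.
Areal scale = h·k = 1 × sec φ; at 48.7°, h = 1.000, k = 1.515, so h·k = 1.515.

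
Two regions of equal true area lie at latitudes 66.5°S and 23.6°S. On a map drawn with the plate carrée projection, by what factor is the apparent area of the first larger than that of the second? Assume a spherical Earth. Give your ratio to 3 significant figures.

2.30

Plate carrée maps x = Rλ, y = Rφ. The meridian scale is h = 1 and the parallel scale is k = 1/cos φ = sec φ.
Areal scale at 66.5°: h·k = 1.000 × 2.508 = 2.508.
Areal scale at 23.6°: h·k = 1.000 × 1.091 = 1.091.
Ratio = 2.508/1.091 ≈ 2.30.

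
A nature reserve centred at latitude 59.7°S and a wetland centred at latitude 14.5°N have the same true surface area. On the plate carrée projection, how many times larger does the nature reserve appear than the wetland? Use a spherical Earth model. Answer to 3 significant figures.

In the plate carrée (x = Rλ, y = Rφ), meridians are true-scale (h = 1) and parallels are stretched by k = sec φ.
Areal scale at 59.7°: h·k = 1.000 × 1.982 = 1.982.
Areal scale at 14.5°: h·k = 1.000 × 1.033 = 1.033.
Ratio = 1.982/1.033 ≈ 1.92.

1.92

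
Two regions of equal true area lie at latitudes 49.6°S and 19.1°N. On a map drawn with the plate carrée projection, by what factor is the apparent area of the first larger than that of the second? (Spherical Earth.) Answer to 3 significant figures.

For the equirectangular projection with φ₀ = 0 (plate carrée), h = 1 along meridians and k = sec φ along parallels.
Areal scale at 49.6°: h·k = 1.000 × 1.543 = 1.543.
Areal scale at 19.1°: h·k = 1.000 × 1.058 = 1.058.
Ratio = 1.543/1.058 ≈ 1.46.

1.46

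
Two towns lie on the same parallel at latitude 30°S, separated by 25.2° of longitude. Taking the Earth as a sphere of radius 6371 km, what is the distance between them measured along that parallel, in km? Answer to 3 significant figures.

2430 km

Arc length along a parallel = R cos φ · Δλ (with Δλ in radians).
= 6371 × cos 30° × (25.2° × π/180) = 6371 × 0.8660 × 0.4398 ≈ 2430 km.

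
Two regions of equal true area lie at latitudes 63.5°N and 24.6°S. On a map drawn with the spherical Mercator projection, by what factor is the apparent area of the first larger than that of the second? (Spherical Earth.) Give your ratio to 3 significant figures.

4.15

Mercator is conformal with k = sec φ, so areal scale = k² = sec²φ.
At 63.5°: sec²(63.5°) = 1/0.4462² = 5.023.
At 24.6°: sec²(24.6°) = 1/0.9092² = 1.210.
Ratio = 5.023/1.210 = cos²(24.6°)/cos²(63.5°) ≈ 4.15.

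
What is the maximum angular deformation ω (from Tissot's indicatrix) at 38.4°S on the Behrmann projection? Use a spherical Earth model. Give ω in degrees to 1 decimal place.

11.4°

The Behrmann projection is cylindrical equal-area with φ₀ = 30°. A cylindrical equal-area projection with standard parallel φ₀ has meridian scale h = cos φ / cos φ₀ and parallel scale k = cos φ₀ / cos φ (so areas are preserved, h·k = 1).
At 38.4°: h = 0.9049, k = 1.105; principal scales a = 1.105, b = 0.9049.
sin(ω/2) = (a − b)/(a + b) = 0.2001/2.010 = 0.09957, so ω = 2 arcsin(0.09957) ≈ 11.4°.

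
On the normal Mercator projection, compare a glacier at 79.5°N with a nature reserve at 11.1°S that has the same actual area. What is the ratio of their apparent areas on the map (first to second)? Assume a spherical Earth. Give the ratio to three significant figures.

29.0

On Mercator, area is exaggerated by sec²φ = 1/cos²φ.
At 79.5°: sec²(79.5°) = 1/0.1822² = 30.11.
At 11.1°: sec²(11.1°) = 1/0.9813² = 1.038.
Ratio = 30.11/1.038 = cos²(11.1°)/cos²(79.5°) ≈ 29.0.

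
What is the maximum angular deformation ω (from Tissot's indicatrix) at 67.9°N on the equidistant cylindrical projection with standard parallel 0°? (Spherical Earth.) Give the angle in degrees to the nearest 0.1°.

For the equirectangular projection with φ₀ = 0 (plate carrée), h = 1 along meridians and k = sec φ along parallels.
At 67.9°: h = 1.000, k = 2.658; principal scales a = 2.658, b = 1.000.
sin(ω/2) = (a − b)/(a + b) = 1.658/3.658 = 0.4533, so ω = 2 arcsin(0.4533) ≈ 53.9°.

53.9°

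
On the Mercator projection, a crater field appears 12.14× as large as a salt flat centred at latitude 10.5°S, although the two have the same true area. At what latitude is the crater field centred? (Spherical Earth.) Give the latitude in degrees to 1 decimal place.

For equal true areas on Mercator, apparent areas scale as sec²φ, so the ratio is cos²φ₂ / cos²φ₁.
cos²φ₂ / cos²φ₁ = 12.14  ⇒  cos φ₁ = cos 10.5° / √12.14 = 0.9833/3.484 = 0.2822.
φ₁ = arccos(0.2822) ≈ 73.6°.

73.6°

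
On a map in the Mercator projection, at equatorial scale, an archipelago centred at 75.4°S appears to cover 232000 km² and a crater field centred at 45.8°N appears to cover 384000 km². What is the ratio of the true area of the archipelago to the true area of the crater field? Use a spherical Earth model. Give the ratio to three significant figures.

0.0790

On Mercator the areal scale is sec²φ, so true area = apparent × cos²φ.
True area of archipelago: 232000 × cos²(75.4°) = 232000 × 0.06354 = 14740 km².
True area of crater field: 384000 × cos²(45.8°) = 384000 × 0.4860 = 186600 km².
Ratio = 14740 / 186600 ≈ 0.0790.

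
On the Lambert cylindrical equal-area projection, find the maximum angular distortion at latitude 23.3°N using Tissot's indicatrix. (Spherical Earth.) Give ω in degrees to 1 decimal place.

9.7°

The Lambert cylindrical equal-area projection is the cylindrical equal-area projection with its standard parallel at the equator (φ₀ = 0). A cylindrical equal-area projection with standard parallel φ₀ has meridian scale h = cos φ / cos φ₀ and parallel scale k = cos φ₀ / cos φ (so areas are preserved, h·k = 1).
At 23.3°: h = 0.9184, k = 1.089; principal scales a = 1.089, b = 0.9184.
sin(ω/2) = (a − b)/(a + b) = 0.1703/2.007 = 0.08487, so ω = 2 arcsin(0.08487) ≈ 9.7°.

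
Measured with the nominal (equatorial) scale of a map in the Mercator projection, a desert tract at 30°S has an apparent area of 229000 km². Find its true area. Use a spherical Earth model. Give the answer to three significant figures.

172000 km²

For Mercator, h = k = sec φ (a conformal cylindrical projection has a single point scale, 1/cos φ).
Areal scale = k² = sec²φ = 1/cos²(30°) = 1/0.8660² = 1.333.
True area = apparent / (areal scale) = 229000 / 1.333 ≈ 172000 km².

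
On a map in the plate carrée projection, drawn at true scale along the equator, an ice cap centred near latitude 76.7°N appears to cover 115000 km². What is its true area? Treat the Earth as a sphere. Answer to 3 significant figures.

26500 km²

Plate carrée maps x = Rλ, y = Rφ. The meridian scale is h = 1 and the parallel scale is k = 1/cos φ = sec φ.
Areal scale = h·k = 1 × sec φ; at 76.7°, h = 1.000, k = 4.347, so h·k = 4.347.
True area = apparent / (areal scale) = 115000 / 4.347 ≈ 26500 km².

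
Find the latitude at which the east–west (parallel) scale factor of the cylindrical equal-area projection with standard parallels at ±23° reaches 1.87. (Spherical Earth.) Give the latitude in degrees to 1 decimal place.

Cylindrical equal-area (φ₀ = 23°): h = cos φ / cos 23° along meridians, k = cos 23° / cos φ along parallels; h·k = 1.
k = cos φ₀ / cos φ = 1.87  ⇒  cos φ = cos 23° / 1.87 = 0.4922.
φ = arccos(0.4922) ≈ 60.5°.

60.5°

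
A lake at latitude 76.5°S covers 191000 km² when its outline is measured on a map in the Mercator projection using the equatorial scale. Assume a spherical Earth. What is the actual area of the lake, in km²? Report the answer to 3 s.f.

For Mercator, h = k = sec φ (a conformal cylindrical projection has a single point scale, 1/cos φ).
Areal scale = k² = sec²φ = 1/cos²(76.5°) = 1/0.2334² = 18.35.
True area = apparent / (areal scale) = 191000 / 18.35 ≈ 10400 km².

10400 km²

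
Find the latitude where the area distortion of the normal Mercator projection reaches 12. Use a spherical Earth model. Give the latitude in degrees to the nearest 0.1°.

Mercator areal scale is sec²φ.
sec²φ = 12  ⇒  cos²φ = 0.08333  ⇒  cos φ = 0.2887.
φ = arccos(0.2887) ≈ 73.2°.

73.2°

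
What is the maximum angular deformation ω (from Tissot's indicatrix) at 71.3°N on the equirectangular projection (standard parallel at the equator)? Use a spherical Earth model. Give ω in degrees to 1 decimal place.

61.9°

In the plate carrée (x = Rλ, y = Rφ), meridians are true-scale (h = 1) and parallels are stretched by k = sec φ.
At 71.3°: h = 1.000, k = 3.119; principal scales a = 3.119, b = 1.000.
sin(ω/2) = (a − b)/(a + b) = 2.119/4.119 = 0.5144, so ω = 2 arcsin(0.5144) ≈ 61.9°.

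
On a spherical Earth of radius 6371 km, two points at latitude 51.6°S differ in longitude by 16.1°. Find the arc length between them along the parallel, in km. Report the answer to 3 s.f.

Arc length along a parallel = R cos φ · Δλ (with Δλ in radians).
= 6371 × cos 51.6° × (16.1° × π/180) = 6371 × 0.6211 × 0.2810 ≈ 1110 km.

1110 km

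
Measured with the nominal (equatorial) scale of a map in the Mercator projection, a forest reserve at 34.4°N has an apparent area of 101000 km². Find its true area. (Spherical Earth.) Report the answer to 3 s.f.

68800 km²

The Mercator projection is conformal; its linear scale factor is the same in every direction and equals sec φ = 1/cos φ.
Areal scale = k² = sec²φ = 1/cos²(34.4°) = 1/0.8251² = 1.469.
True area = apparent / (areal scale) = 101000 / 1.469 ≈ 68800 km².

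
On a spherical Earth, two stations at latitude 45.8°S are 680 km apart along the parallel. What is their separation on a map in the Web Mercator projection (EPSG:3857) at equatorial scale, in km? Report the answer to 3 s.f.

Mercator is conformal, so the point scale is isotropic: h = k = sec φ = 1/cos φ.
Along the parallel, k = sec 45.8° = 1/0.6972 = 1.434.
Map distance = 680 × 1.434 ≈ 975 km.

975 km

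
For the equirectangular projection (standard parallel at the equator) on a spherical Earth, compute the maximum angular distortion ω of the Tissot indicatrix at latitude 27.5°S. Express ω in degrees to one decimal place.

Plate carrée maps x = Rλ, y = Rφ. The meridian scale is h = 1 and the parallel scale is k = 1/cos φ = sec φ.
At 27.5°: h = 1.000, k = 1.127; principal scales a = 1.127, b = 1.000.
sin(ω/2) = (a − b)/(a + b) = 0.1274/2.127 = 0.05988, so ω = 2 arcsin(0.05988) ≈ 6.9°.

6.9°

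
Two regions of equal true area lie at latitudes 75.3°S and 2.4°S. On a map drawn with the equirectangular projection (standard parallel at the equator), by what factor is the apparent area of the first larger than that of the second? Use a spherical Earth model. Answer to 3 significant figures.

Plate carrée maps x = Rλ, y = Rφ. The meridian scale is h = 1 and the parallel scale is k = 1/cos φ = sec φ.
Areal scale at 75.3°: h·k = 1.000 × 3.941 = 3.941.
Areal scale at 2.4°: h·k = 1.000 × 1.001 = 1.001.
Ratio = 3.941/1.001 ≈ 3.94.

3.94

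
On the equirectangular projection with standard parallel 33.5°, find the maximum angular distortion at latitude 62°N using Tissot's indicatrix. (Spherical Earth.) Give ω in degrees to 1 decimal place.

32.5°

The equidistant cylindrical projection with φ₀ = 33.5° has h = 1 (meridians true) and k = cos φ₀ / cos φ along parallels.
At 62°: h = 1.000, k = 1.776; principal scales a = 1.776, b = 1.000.
sin(ω/2) = (a − b)/(a + b) = 0.7762/2.776 = 0.2796, so ω = 2 arcsin(0.2796) ≈ 32.5°.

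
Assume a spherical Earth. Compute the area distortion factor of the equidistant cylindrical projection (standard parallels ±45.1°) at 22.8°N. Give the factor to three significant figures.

0.766

The equidistant cylindrical projection with φ₀ = 45.1° has h = 1 (meridians true) and k = cos φ₀ / cos φ along parallels.
Areal scale = h·k = 1 × cos φ₀ / cos φ; at 22.8°, h = 1.000, k = 0.7657, so h·k = 0.7657.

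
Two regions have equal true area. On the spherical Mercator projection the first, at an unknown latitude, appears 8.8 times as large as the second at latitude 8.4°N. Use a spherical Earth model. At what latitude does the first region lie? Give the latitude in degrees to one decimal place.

Mercator areal scale is sec²φ, so apparent-area ratio = sec²φ₁ / sec²φ₂ = cos²φ₂ / cos²φ₁.
cos²φ₂ / cos²φ₁ = 8.8  ⇒  cos φ₁ = cos 8.4° / √8.8 = 0.9893/2.966 = 0.3335.
φ₁ = arccos(0.3335) ≈ 70.5°.

70.5°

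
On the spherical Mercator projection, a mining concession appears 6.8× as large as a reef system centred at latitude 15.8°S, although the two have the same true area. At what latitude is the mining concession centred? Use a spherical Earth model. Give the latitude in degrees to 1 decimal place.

On Mercator, (apparent₁)/(apparent₂) = sec²φ₁ / sec²φ₂ when true areas are equal.
cos²φ₂ / cos²φ₁ = 6.8  ⇒  cos φ₁ = cos 15.8° / √6.8 = 0.9622/2.608 = 0.3690.
φ₁ = arccos(0.3690) ≈ 68.3°.

68.3°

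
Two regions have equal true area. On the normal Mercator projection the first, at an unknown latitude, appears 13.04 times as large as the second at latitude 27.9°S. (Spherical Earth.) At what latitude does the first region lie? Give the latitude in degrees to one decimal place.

75.8°

On Mercator, (apparent₁)/(apparent₂) = sec²φ₁ / sec²φ₂ when true areas are equal.
cos²φ₂ / cos²φ₁ = 13.04  ⇒  cos φ₁ = cos 27.9° / √13.04 = 0.8838/3.611 = 0.2447.
φ₁ = arccos(0.2447) ≈ 75.8°.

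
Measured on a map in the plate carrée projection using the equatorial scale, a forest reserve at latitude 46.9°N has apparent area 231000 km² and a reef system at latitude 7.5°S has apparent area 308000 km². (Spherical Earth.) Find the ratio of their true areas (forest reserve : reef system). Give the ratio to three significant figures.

Plate carrée has h = 1 and k = sec φ, giving areal scale sec φ; true area = (apparent area) · cos φ.
True area of forest reserve: 231000 × cos(46.9°) = 231000 × 0.6833 = 157800 km².
True area of reef system: 308000 × cos(7.5°) = 308000 × 0.9914 = 305400 km².
Ratio = 157800 / 305400 ≈ 0.517.

0.517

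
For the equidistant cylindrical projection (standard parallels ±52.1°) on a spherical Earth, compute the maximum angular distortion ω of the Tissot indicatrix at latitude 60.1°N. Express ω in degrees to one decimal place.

In the equirectangular projection with standard parallel φ₀ = 52.1° (x = Rλ cos φ₀, y = Rφ), meridians are true-scale (h = 1) and the parallel scale is k = cos φ₀ / cos φ.
At 60.1°: h = 1.000, k = 1.232; principal scales a = 1.232, b = 1.000.
sin(ω/2) = (a − b)/(a + b) = 0.2323/2.232 = 0.1041, so ω = 2 arcsin(0.1041) ≈ 11.9°.

11.9°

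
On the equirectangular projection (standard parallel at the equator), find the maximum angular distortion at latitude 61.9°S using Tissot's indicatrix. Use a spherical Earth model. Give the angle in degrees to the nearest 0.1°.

In the plate carrée (x = Rλ, y = Rφ), meridians are true-scale (h = 1) and parallels are stretched by k = sec φ.
At 61.9°: h = 1.000, k = 2.123; principal scales a = 2.123, b = 1.000.
sin(ω/2) = (a − b)/(a + b) = 1.123/3.123 = 0.3596, so ω = 2 arcsin(0.3596) ≈ 42.2°.

42.2°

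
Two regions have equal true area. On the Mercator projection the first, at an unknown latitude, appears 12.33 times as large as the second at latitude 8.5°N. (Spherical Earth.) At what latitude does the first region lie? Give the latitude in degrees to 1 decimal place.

On Mercator, (apparent₁)/(apparent₂) = sec²φ₁ / sec²φ₂ when true areas are equal.
cos²φ₂ / cos²φ₁ = 12.33  ⇒  cos φ₁ = cos 8.5° / √12.33 = 0.9890/3.511 = 0.2817.
φ₁ = arccos(0.2817) ≈ 73.6°.

73.6°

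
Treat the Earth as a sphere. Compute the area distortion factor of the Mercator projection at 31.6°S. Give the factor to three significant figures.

Mercator is conformal, so the point scale is isotropic: h = k = sec φ = 1/cos φ.
Areal scale = k² = sec²φ = 1/cos²(31.6°) = 1/0.8517² = 1.378.

1.38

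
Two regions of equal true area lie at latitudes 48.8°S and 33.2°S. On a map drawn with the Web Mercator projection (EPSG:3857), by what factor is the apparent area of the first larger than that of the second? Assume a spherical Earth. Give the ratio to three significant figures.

1.61

Mercator is conformal with k = sec φ, so areal scale = k² = sec²φ.
At 48.8°: sec²(48.8°) = 1/0.6587² = 2.305.
At 33.2°: sec²(33.2°) = 1/0.8368² = 1.428.
Ratio = 2.305/1.428 = cos²(33.2°)/cos²(48.8°) ≈ 1.61.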